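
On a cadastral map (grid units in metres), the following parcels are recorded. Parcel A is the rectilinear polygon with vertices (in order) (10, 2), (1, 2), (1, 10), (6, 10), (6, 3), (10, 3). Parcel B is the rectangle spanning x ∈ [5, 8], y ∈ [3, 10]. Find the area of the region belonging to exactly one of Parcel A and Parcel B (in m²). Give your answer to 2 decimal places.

|Parcel A| = 44, |Parcel B| = 21, |Parcel A∩Parcel B| = 7.
|Parcel A △ Parcel B| = |Parcel A| + |Parcel B| − 2·|Parcel A∩Parcel B| = 44 + 21 − 14 = 51.00.

51.00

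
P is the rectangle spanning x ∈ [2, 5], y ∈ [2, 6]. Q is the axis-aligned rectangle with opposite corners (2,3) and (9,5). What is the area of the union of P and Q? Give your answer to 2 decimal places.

20.00

By inclusion–exclusion:
Individual areas: |P| = 12, |Q| = 14.
|P∩Q|: x∈[2,5], y∈[3,5] → 3·2 = 6.
|P ∪ Q| = 26 − 6 = 20.00.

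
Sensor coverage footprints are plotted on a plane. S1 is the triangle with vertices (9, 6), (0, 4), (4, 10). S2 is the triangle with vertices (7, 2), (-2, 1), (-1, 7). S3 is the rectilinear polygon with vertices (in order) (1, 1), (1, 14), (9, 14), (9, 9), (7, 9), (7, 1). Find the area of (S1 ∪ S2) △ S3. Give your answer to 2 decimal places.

71.09

|S1 ∪ S2| = 47.4983.
|(S1 ∪ S2) ∩ S3| = 32.2039.
|(S1 ∪ S2) △ S3| = 47.4983 + 88 − 64.4077 = 71.09.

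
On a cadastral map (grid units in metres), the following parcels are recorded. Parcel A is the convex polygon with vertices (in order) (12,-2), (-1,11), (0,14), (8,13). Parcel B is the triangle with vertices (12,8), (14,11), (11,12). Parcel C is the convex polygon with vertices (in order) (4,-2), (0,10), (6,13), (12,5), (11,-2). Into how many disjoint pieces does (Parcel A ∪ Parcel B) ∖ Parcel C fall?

3

(Parcel A ∪ Parcel B) ∖ Parcel C splits into 3 disjoint pieces (area 19.1379, area 0.7834, area 5.5).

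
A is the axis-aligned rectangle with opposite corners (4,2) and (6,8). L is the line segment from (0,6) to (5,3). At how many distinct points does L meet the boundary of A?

The segment meets the boundary at (4,3.6).

1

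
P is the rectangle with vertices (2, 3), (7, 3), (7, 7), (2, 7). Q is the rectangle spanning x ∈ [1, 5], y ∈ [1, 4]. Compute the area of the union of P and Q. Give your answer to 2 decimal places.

By inclusion–exclusion:
Individual areas: |P| = 20, |Q| = 12.
|P∩Q|: x∈[2,5], y∈[3,4] → 3·1 = 3.
|P ∪ Q| = 32 − 3 = 29.00.

29.00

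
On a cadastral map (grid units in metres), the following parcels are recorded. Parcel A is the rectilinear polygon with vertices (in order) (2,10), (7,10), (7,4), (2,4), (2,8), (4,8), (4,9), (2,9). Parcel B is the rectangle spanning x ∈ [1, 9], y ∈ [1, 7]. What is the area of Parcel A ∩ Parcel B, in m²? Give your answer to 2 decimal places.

15.00

The intersection is the polygon with vertices (7,4), (2,4), (2,7), (7,7).
By the shoelace formula its area is 15.00.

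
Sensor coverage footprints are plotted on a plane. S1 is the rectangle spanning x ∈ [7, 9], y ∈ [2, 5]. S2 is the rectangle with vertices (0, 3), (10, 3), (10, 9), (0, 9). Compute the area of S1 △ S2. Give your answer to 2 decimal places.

|S1∩S2|: x∈[7,9], y∈[3,5] → 2·2 = 4.
|S1 △ S2| = |S1| + |S2| − 2·|S1∩S2| = 6 + 60 − 8 = 58.00.

58.00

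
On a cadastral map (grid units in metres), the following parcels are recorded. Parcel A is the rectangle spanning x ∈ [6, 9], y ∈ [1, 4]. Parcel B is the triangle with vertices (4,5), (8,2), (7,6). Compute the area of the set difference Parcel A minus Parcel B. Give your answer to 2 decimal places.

|Parcel A| = 9, |Parcel A∩Parcel B| = 2.
|Parcel A ∖ Parcel B| = |Parcel A| − |Parcel A∩Parcel B| = 9 − 2 = 7.00.

7.00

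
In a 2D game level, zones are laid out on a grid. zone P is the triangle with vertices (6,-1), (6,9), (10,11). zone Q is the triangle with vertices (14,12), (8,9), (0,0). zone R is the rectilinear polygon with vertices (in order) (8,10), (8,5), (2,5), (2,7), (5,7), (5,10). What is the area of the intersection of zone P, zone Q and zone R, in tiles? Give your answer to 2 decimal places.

The intersection is the polygon with vertices (8,9), (8,6.857), (6,5.143), (6,6.75).
By the shoelace formula its area is 3.75.

3.75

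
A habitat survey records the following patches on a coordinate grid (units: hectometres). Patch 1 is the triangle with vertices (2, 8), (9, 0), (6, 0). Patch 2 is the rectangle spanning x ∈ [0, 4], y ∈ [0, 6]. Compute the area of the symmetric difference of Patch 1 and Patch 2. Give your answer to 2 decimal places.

34.07

|Patch 1| = 12, |Patch 2| = 24, |Patch 1∩Patch 2| = 0.9643.
|Patch 1 △ Patch 2| = |Patch 1| + |Patch 2| − 2·|Patch 1∩Patch 2| = 12 + 24 − 1.9286 = 34.07.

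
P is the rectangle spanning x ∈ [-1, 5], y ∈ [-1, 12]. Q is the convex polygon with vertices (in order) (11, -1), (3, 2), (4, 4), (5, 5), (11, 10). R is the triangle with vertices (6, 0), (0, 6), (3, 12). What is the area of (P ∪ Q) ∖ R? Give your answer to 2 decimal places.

|P ∪ Q| = 122.25.
|(P ∪ Q) ∩ R| = 26.5431.
|(P ∪ Q) ∖ R| = 122.25 − 26.5431 = 95.71.

95.71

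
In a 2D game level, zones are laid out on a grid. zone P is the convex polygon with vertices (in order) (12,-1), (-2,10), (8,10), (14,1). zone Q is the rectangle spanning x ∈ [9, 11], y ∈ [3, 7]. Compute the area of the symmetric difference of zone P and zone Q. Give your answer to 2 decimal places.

|zone P| = 70, |zone Q| = 8, |zone P∩zone Q| = 7.25.
|zone P △ zone Q| = |zone P| + |zone Q| − 2·|zone P∩zone Q| = 70 + 8 − 14.5 = 63.50.

63.50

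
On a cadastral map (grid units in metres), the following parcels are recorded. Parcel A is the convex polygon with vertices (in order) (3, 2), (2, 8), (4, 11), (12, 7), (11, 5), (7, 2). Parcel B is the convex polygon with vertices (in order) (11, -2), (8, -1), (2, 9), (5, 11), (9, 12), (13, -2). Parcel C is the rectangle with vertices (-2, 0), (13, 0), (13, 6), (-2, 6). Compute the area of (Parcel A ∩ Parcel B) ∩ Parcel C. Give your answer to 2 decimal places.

The region (Parcel A ∩ Parcel B) ∩ Parcel C is the polygon with vertices (11,5), (7,2), (6.2,2), (3.8,6), (10.714,6).
By the shoelace formula its area is 17.86.

17.86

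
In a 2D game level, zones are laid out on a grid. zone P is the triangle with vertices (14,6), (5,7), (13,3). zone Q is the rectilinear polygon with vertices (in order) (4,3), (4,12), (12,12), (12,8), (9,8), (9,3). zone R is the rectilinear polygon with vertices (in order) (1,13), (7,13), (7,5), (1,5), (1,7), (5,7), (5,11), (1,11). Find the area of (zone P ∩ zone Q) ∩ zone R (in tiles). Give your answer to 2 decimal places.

0.78

The region (zone P ∩ zone Q) ∩ zone R is the polygon with vertices (7,6.778), (7,6), (5,7).
By the shoelace formula its area is 0.78.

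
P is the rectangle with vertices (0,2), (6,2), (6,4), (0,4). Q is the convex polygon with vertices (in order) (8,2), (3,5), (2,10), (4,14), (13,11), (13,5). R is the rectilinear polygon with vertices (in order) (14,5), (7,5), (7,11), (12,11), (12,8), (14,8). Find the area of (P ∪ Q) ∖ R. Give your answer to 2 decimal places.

|P ∪ Q| = 105.4667.
|(P ∪ Q) ∩ R| = 33.
|(P ∪ Q) ∖ R| = 105.4667 − 33 = 72.47.

72.47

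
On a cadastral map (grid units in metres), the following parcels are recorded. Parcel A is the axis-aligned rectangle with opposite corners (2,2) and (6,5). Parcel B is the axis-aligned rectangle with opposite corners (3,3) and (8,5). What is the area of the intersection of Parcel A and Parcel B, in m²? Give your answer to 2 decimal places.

|Parcel A∩Parcel B|: x∈[3,6], y∈[3,5] → 3·2 = 6.

6.00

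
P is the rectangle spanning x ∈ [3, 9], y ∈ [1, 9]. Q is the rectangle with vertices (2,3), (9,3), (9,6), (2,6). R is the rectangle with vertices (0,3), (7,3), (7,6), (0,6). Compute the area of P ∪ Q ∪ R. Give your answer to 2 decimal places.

By inclusion–exclusion:
Individual areas: |P| = 48, |Q| = 21, |R| = 21.
|P∩Q|: x∈[3,9], y∈[3,6] → 6·3 = 18.
|P∩R|: x∈[3,7], y∈[3,6] → 4·3 = 12.
|Q∩R|: x∈[2,7], y∈[3,6] → 5·3 = 15.
|P∩Q∩R| = 12.
|P ∪ Q ∪ R| = 90 − 45 + 12 = 57.00.

57.00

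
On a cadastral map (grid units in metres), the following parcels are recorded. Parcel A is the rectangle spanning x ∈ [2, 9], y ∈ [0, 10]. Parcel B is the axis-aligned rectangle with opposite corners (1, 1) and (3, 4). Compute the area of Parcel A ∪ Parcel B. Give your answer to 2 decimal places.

73.00

By inclusion–exclusion:
Individual areas: |Parcel A| = 70, |Parcel B| = 6.
|Parcel A∩Parcel B|: x∈[2,3], y∈[1,4] → 1·3 = 3.
|Parcel A ∪ Parcel B| = 76 − 3 = 73.00.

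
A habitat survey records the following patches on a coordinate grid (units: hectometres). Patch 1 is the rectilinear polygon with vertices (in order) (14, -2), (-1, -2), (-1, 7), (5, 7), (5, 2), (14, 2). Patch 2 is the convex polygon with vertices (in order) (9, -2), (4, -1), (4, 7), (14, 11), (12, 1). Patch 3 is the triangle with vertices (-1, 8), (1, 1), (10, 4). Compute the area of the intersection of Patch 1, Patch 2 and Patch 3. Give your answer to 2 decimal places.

3.83

The intersection is the polygon with vertices (5,2.333), (4,2), (4,6.182), (5,5.818).
By the shoelace formula its area is 3.83.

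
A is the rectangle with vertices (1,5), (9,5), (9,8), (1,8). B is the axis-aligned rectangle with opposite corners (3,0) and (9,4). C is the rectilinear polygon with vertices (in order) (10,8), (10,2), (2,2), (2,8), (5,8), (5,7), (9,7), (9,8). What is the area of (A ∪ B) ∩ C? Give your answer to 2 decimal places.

29.00

|A ∪ B| = 48.
|(A ∪ B) ∩ C| = 29.00.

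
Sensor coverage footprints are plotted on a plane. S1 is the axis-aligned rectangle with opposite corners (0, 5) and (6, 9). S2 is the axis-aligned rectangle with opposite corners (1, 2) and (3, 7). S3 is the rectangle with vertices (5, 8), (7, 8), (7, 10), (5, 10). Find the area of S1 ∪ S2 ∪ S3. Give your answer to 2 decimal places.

By inclusion–exclusion:
Individual areas: |S1| = 24, |S2| = 10, |S3| = 4.
|S1∩S2|: x∈[1,3], y∈[5,7] → 2·2 = 4.
|S1∩S3|: x∈[5,6], y∈[8,9] → 1·1 = 1.
|S2∩S3| = 0 (no overlap).
|S1∩S2∩S3| = 0.
|S1 ∪ S2 ∪ S3| = 38 − 5 + 0 = 33.00.

33.00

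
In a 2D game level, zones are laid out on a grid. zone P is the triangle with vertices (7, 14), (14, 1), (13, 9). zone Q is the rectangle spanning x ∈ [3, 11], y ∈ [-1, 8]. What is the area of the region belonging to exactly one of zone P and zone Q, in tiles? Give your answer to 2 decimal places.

92.40

|zone P| = 21.5, |zone Q| = 72, |zone P∩zone Q| = 0.5495.
|zone P △ zone Q| = |zone P| + |zone Q| − 2·|zone P∩zone Q| = 21.5 + 72 − 1.0989 = 92.40.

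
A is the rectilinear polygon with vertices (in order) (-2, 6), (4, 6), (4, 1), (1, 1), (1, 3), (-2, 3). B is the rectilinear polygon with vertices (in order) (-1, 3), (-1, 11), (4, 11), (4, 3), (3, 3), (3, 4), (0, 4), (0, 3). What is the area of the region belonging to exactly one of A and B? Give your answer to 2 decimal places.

|A| = 24, |B| = 37, |A∩B| = 12.
|A △ B| = |A| + |B| − 2·|A∩B| = 24 + 37 − 24 = 37.00.

37.00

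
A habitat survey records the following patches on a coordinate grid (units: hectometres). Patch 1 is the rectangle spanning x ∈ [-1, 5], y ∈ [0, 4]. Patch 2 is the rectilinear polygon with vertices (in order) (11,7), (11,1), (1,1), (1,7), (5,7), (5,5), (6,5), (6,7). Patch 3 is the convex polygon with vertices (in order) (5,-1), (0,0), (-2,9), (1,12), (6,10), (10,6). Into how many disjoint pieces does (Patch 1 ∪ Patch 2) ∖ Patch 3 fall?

2

(Patch 1 ∪ Patch 2) ∖ Patch 3 splits into 2 disjoint pieces (area 2.2222, area 15.4286).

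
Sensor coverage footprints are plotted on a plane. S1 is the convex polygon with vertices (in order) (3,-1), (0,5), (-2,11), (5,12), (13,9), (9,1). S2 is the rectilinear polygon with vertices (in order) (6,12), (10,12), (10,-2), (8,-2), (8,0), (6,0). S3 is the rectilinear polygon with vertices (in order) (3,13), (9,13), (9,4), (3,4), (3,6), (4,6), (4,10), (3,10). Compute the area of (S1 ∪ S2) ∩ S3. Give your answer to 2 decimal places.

43.53

|S1 ∪ S2| = 134.5.
|(S1 ∪ S2) ∩ S3| = 43.53.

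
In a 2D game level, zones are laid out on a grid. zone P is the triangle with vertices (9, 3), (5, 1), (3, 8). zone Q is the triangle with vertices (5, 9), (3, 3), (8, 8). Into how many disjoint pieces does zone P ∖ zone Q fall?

2

zone P ∖ zone Q splits into 2 disjoint pieces (area 11.9596, area 1.3378).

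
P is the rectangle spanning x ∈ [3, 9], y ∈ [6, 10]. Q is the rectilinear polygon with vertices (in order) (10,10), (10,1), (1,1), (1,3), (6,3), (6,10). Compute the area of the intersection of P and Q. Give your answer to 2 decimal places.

12.00

The intersection is the polygon with vertices (9,6), (6,6), (6,10), (9,10).
By the shoelace formula its area is 12.00.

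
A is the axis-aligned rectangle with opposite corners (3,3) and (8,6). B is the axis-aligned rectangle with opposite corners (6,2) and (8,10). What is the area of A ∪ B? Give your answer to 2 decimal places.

25.00

By inclusion–exclusion:
Individual areas: |A| = 15, |B| = 16.
|A∩B|: x∈[6,8], y∈[3,6] → 2·3 = 6.
|A ∪ B| = 31 − 6 = 25.00.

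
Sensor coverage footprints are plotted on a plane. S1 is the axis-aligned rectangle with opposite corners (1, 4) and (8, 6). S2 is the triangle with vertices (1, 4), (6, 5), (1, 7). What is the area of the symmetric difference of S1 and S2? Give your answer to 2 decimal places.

9.00

|S1| = 14, |S2| = 7.5, |S1∩S2| = 6.25.
|S1 △ S2| = |S1| + |S2| − 2·|S1∩S2| = 14 + 7.5 − 12.5 = 9.00.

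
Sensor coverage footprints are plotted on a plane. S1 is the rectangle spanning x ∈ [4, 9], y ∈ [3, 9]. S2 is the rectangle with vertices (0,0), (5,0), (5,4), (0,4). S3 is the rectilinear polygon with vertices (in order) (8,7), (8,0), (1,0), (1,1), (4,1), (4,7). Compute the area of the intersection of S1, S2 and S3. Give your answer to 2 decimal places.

1.00

The intersection is the polygon with vertices (4,4), (5,4), (5,3), (4,3).
By the shoelace formula its area is 1.00.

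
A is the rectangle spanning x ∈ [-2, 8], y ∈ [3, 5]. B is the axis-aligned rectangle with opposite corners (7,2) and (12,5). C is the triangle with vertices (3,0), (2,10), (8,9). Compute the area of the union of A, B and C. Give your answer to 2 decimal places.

By inclusion–exclusion:
Individual areas: |A| = 20, |B| = 15, |C| = 29.5.
|A∩B|: x∈[7,8], y∈[3,5] → 1·2 = 2.
|A∩C| = 5.2444.
|B∩C| = 0.
|A∩B∩C| = 0.
|A ∪ B ∪ C| = 64.5 − 7.2444 + 0 = 57.26.

57.26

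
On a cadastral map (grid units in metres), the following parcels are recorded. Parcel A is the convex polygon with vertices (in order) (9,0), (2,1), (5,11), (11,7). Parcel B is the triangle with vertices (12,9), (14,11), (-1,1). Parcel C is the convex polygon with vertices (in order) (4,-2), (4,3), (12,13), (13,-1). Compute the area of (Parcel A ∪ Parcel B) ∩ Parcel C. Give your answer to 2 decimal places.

|Parcel A ∪ Parcel B| = 63.9138.
|(Parcel A ∪ Parcel B) ∩ Parcel C| = 38.50.

38.50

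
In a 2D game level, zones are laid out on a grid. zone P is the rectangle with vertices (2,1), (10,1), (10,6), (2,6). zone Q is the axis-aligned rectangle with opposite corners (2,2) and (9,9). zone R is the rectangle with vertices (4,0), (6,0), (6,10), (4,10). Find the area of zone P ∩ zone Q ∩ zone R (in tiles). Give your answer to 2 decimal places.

The intersection is the polygon with vertices (4,2), (4,6), (6,6), (6,2).
By the shoelace formula its area is 8.00.

8.00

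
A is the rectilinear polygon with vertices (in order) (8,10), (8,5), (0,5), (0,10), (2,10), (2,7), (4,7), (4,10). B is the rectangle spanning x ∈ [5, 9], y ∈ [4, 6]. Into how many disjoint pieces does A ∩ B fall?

1

A ∩ B is a single connected region.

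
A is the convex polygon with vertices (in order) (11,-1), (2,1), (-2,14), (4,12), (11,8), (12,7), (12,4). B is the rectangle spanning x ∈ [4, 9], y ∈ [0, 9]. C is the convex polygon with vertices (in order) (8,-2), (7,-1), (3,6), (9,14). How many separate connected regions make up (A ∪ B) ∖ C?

(A ∪ B) ∖ C splits into 2 disjoint pieces (area 55.7802, area 30.5167).

2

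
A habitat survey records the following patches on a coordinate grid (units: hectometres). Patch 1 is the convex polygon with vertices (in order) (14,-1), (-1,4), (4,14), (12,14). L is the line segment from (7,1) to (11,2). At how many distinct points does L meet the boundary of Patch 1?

The segment meets the boundary at (7.571,1.143).

1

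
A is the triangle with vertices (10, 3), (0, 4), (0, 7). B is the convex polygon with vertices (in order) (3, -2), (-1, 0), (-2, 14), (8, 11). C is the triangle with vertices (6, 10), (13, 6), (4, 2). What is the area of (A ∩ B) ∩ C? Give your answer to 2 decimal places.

The region (A ∩ B) ∩ C is the polygon with vertices (5.6,4.76), (5.111,3.489), (4.39,3.561), (4.773,5.091).
By the shoelace formula its area is 1.17.

1.17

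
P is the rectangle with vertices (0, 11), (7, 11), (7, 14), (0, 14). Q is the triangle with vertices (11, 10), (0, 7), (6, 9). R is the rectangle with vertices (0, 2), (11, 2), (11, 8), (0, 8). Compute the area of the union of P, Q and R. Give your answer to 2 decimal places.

88.67

By inclusion–exclusion:
Individual areas: |P| = 21, |Q| = 2, |R| = 66.
|P∩Q| = 0.
|P∩R| = 0 (no overlap).
|Q∩R| = 0.3333.
|P∩Q∩R| = 0.
|P ∪ Q ∪ R| = 89 − 0.3333 + 0 = 88.67.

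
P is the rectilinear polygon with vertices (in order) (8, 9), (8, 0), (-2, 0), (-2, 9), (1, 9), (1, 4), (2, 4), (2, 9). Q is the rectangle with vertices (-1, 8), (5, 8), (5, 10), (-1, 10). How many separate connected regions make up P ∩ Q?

2

P ∩ Q splits into 2 disjoint pieces (area 2, area 3).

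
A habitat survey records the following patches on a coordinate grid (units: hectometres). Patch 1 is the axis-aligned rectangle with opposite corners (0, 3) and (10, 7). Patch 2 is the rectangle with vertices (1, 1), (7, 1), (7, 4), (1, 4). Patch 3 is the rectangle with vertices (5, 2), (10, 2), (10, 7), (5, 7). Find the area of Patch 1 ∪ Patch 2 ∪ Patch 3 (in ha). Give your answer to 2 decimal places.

By inclusion–exclusion:
Individual areas: |Patch 1| = 40, |Patch 2| = 18, |Patch 3| = 25.
|Patch 1∩Patch 2|: x∈[1,7], y∈[3,4] → 6·1 = 6.
|Patch 1∩Patch 3|: x∈[5,10], y∈[3,7] → 5·4 = 20.
|Patch 2∩Patch 3|: x∈[5,7], y∈[2,4] → 2·2 = 4.
|Patch 1∩Patch 2∩Patch 3| = 2.
|Patch 1 ∪ Patch 2 ∪ Patch 3| = 83 − 30 + 2 = 55.00.

55.00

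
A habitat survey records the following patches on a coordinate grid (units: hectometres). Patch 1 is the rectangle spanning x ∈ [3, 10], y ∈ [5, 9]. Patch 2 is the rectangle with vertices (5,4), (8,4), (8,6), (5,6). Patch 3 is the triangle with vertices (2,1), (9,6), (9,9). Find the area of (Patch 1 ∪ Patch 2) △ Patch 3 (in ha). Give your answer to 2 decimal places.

|Patch 1 ∪ Patch 2| = 31.
|(Patch 1 ∪ Patch 2) ∩ Patch 3| = 8.0571.
|(Patch 1 ∪ Patch 2) △ Patch 3| = 31 + 10.5 − 16.1143 = 25.39.

25.39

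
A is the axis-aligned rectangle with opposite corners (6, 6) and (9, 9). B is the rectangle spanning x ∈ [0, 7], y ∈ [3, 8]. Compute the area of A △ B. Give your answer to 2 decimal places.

40.00

|A∩B|: x∈[6,7], y∈[6,8] → 1·2 = 2.
|A △ B| = |A| + |B| − 2·|A∩B| = 9 + 35 − 4 = 40.00.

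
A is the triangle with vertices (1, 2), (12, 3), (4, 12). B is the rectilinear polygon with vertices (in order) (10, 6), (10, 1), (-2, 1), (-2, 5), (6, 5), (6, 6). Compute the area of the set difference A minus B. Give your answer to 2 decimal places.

|A| = 53.5, |A∩B| = 25.7182.
|A ∖ B| = |A| − |A∩B| = 53.5 − 25.7182 = 27.78.

27.78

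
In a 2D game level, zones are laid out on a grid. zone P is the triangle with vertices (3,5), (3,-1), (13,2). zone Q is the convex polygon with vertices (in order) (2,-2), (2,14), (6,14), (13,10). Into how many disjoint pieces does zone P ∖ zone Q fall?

1

zone P ∖ zone Q is a single connected region.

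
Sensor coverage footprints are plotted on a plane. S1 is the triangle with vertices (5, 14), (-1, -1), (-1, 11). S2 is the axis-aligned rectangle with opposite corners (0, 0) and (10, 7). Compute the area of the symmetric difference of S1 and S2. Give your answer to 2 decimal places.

93.90

|S1| = 36, |S2| = 70, |S1∩S2| = 6.05.
|S1 △ S2| = |S1| + |S2| − 2·|S1∩S2| = 36 + 70 − 12.1 = 93.90.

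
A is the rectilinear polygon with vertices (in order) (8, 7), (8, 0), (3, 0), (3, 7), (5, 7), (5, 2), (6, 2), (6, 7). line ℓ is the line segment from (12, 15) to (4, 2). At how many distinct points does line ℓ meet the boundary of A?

The segment meets the boundary at (5,3.625), (6,5.25), (7.077,7).

3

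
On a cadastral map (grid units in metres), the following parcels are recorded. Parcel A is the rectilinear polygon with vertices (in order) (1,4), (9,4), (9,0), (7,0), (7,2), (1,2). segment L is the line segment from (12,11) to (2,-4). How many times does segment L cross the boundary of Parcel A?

2

The segment meets the boundary at (6,2), (7.333,4).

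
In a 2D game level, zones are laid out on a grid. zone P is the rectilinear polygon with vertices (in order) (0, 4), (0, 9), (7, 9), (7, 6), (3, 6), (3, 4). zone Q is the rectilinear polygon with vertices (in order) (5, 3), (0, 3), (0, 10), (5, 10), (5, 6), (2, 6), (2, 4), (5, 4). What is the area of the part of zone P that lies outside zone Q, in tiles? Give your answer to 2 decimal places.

8.00

|zone P| = 27, |zone P∩zone Q| = 19.
|zone P ∖ zone Q| = |zone P| − |zone P∩zone Q| = 27 − 19 = 8.00.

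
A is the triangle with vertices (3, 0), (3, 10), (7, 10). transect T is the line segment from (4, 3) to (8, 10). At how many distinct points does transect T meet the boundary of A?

The segment meets the boundary at (4.667,4.167).

1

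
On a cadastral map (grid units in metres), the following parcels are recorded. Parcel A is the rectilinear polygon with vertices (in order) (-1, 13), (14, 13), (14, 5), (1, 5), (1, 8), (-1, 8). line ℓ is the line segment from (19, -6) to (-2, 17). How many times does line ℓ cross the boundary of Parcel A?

The segment meets the boundary at (1.652,13), (8.957,5).

2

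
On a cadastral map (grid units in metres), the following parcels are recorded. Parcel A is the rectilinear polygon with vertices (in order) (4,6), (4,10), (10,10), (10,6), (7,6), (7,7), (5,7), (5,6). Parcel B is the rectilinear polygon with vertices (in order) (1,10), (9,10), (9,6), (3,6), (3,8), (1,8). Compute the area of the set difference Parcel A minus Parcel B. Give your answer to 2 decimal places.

|Parcel A| = 22, |Parcel A∩Parcel B| = 18.
|Parcel A ∖ Parcel B| = |Parcel A| − |Parcel A∩Parcel B| = 22 − 18 = 4.00.

4.00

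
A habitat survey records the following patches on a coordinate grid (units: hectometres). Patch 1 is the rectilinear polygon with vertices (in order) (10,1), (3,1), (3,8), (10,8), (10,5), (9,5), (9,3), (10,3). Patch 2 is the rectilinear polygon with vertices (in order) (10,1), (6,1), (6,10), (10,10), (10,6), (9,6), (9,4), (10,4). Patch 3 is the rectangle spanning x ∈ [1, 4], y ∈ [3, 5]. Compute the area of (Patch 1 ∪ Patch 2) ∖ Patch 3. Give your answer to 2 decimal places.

|Patch 1 ∪ Patch 2| = 56.
|(Patch 1 ∪ Patch 2) ∩ Patch 3| = 2.
|(Patch 1 ∪ Patch 2) ∖ Patch 3| = 56 − 2 = 54.00.

54.00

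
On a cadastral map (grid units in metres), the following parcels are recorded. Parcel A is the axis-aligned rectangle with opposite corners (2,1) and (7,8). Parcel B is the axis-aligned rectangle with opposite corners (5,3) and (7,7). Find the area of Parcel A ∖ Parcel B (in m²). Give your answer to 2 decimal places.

|Parcel A∩Parcel B|: x∈[5,7], y∈[3,7] → 2·4 = 8.
|Parcel A| = 35.
|Parcel A ∖ Parcel B| = |Parcel A| − |Parcel A∩Parcel B| = 35 − 8 = 27.00.

27.00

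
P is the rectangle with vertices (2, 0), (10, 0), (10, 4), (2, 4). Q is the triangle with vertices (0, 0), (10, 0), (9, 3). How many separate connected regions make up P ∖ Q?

P ∖ Q is a single connected region.

1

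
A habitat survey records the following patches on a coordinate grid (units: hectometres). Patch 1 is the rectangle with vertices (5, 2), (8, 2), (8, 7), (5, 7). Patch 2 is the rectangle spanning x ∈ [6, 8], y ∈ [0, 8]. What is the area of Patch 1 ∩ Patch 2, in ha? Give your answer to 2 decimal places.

10.00

|Patch 1∩Patch 2|: x∈[6,8], y∈[2,7] → 2·5 = 10.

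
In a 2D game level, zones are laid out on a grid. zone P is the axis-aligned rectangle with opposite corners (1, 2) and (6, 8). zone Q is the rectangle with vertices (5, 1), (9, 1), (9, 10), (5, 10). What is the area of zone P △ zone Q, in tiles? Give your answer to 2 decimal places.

54.00

|zone P∩zone Q|: x∈[5,6], y∈[2,8] → 1·6 = 6.
|zone P △ zone Q| = |zone P| + |zone Q| − 2·|zone P∩zone Q| = 30 + 36 − 12 = 54.00.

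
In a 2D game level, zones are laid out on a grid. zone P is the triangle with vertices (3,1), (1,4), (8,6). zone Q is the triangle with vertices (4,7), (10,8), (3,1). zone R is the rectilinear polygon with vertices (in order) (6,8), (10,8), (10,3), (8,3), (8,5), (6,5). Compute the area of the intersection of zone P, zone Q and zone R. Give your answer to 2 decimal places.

0.93

The intersection is the polygon with vertices (7,5), (6,5), (6,5.429), (8,6).
By the shoelace formula its area is 0.93.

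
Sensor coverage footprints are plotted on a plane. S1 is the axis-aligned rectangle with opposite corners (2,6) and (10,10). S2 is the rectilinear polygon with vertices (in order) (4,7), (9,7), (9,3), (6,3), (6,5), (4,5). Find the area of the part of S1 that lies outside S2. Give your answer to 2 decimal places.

27.00

|S1| = 32, |S1∩S2| = 5.
|S1 ∖ S2| = |S1| − |S1∩S2| = 32 − 5 = 27.00.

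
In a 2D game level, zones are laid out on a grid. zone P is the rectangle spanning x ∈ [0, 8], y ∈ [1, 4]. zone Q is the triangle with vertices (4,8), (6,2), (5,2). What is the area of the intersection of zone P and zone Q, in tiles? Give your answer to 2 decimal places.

1.67

The intersection is the polygon with vertices (5.333,4), (6,2), (5,2), (4.667,4).
By the shoelace formula its area is 1.67.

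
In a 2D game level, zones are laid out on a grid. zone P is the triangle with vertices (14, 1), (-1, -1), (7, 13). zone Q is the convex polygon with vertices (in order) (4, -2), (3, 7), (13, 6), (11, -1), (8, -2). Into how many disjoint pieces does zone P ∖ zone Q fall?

zone P ∖ zone Q splits into 3 disjoint pieces (area 3.8021, area 15.9389, area 23.757).

3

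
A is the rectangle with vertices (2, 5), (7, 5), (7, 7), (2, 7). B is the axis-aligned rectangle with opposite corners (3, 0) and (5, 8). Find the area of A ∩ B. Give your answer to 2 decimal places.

|A∩B|: x∈[3,5], y∈[5,7] → 2·2 = 4.

4.00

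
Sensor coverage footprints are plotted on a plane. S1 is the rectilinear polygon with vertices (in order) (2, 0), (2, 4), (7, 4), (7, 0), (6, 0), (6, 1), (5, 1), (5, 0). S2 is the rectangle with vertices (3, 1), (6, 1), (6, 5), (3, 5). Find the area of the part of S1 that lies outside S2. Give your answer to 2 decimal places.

|S1| = 19, |S1∩S2| = 9.
|S1 ∖ S2| = |S1| − |S1∩S2| = 19 − 9 = 10.00.

10.00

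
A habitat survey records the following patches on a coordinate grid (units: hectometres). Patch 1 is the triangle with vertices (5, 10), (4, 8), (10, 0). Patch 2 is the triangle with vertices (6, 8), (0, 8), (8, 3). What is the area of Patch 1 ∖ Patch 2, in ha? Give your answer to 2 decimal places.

|Patch 1| = 10, |Patch 1∩Patch 2| = 5.5882.
|Patch 1 ∖ Patch 2| = |Patch 1| − |Patch 1∩Patch 2| = 10 − 5.5882 = 4.41.

4.41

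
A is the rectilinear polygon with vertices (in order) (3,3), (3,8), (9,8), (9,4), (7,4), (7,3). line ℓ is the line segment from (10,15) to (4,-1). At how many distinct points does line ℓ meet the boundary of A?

The segment meets the boundary at (5.5,3), (7.375,8).

2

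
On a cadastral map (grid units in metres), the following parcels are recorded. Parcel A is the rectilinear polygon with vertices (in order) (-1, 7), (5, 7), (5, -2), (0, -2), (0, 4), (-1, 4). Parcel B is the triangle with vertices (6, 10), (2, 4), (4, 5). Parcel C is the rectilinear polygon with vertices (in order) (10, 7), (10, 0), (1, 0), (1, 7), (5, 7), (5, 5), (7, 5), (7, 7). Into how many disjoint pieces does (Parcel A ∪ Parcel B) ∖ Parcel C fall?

(Parcel A ∪ Parcel B) ∖ Parcel C splits into 2 disjoint pieces (area 1.2, area 20).

2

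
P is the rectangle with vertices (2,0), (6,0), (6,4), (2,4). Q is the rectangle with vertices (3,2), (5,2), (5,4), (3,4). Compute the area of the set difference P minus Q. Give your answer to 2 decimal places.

12.00

|P∩Q|: x∈[3,5], y∈[2,4] → 2·2 = 4.
|P| = 16.
|P ∖ Q| = |P| − |P∩Q| = 16 − 4 = 12.00.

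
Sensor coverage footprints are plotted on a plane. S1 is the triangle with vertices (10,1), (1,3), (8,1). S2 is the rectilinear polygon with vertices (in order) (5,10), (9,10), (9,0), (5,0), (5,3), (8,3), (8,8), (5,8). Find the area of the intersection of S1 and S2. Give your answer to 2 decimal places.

1.38

The intersection is the polygon with vertices (9,1.222), (9,1), (8,1), (5,1.857), (5,2.111).
By the shoelace formula its area is 1.38.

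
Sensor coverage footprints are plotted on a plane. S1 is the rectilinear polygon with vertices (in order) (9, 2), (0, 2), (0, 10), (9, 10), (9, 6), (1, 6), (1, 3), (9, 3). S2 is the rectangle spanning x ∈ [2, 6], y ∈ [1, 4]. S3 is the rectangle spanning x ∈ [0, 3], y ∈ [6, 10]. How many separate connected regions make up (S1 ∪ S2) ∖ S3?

2

(S1 ∪ S2) ∖ S3 splits into 2 disjoint pieces (area 20, area 24).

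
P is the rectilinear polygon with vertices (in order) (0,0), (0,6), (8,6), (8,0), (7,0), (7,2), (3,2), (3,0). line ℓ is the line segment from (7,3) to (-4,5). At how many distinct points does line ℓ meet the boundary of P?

The segment meets the boundary at (0,4.273).

1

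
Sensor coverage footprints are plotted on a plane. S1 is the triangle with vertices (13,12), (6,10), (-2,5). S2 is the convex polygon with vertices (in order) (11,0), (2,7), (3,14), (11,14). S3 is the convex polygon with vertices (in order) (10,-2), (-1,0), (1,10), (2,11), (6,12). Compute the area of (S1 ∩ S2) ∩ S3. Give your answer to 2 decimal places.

The region (S1 ∩ S2) ∩ S3 is the polygon with vertices (6.528,10.151), (6.824,9.118), (2.107,6.917), (2,7), (2.078,7.549), (6,10).
By the shoelace formula its area is 4.59.

4.59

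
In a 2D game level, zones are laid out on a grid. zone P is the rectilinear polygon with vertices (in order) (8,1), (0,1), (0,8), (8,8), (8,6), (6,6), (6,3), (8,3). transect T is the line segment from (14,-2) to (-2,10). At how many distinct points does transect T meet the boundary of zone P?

4

The segment meets the boundary at (0.667,8), (6,4), (7.333,3), (8,2.5).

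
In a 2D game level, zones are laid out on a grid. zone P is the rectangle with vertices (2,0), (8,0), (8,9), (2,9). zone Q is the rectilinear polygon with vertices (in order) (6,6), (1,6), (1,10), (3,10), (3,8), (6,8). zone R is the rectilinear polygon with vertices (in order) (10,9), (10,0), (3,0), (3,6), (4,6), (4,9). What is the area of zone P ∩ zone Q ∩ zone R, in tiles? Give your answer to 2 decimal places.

4.00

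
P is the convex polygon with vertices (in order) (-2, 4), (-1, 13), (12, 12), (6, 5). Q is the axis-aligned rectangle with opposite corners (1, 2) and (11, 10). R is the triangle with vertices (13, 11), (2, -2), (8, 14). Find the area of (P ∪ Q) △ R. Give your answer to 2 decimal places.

|P ∪ Q| = 126.7232.
|(P ∪ Q) ∩ R| = 38.6386.
|(P ∪ Q) △ R| = 126.7232 + 49 − 77.2773 = 98.45.

98.45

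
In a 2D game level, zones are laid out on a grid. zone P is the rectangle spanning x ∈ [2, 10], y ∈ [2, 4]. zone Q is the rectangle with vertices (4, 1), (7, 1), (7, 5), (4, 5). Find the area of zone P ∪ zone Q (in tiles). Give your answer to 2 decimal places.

22.00

By inclusion–exclusion:
Individual areas: |zone P| = 16, |zone Q| = 12.
|zone P∩zone Q|: x∈[4,7], y∈[2,4] → 3·2 = 6.
|zone P ∪ zone Q| = 28 − 6 = 22.00.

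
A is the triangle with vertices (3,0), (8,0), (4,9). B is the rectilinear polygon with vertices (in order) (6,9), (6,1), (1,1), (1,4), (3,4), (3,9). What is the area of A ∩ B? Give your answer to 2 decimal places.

The intersection is the polygon with vertices (6,4.5), (6,1), (3.111,1), (4,9).
By the shoelace formula its area is 15.06.

15.06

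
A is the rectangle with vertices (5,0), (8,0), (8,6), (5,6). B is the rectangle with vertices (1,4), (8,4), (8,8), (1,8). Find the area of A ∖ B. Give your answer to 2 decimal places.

12.00

|A∩B|: x∈[5,8], y∈[4,6] → 3·2 = 6.
|A| = 18.
|A ∖ B| = |A| − |A∩B| = 18 − 6 = 12.00.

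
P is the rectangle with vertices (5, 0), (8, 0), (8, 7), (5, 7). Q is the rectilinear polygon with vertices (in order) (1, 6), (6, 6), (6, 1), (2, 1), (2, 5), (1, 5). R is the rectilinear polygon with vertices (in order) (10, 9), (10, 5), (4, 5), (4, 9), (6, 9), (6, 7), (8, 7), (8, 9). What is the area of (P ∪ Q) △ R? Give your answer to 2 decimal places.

43.00

|P ∪ Q| = 37.
|(P ∪ Q) ∩ R| = 7.
|(P ∪ Q) △ R| = 37 + 20 − 14 = 43.00.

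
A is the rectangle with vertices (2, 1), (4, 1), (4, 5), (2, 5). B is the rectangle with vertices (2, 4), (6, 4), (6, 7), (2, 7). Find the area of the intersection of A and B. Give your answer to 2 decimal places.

|A∩B|: x∈[2,4], y∈[4,5] → 2·1 = 2.

2.00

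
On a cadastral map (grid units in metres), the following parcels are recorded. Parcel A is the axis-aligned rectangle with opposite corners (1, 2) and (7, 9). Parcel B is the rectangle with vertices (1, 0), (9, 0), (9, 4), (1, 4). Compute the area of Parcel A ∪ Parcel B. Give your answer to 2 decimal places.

By inclusion–exclusion:
Individual areas: |Parcel A| = 42, |Parcel B| = 32.
|Parcel A∩Parcel B|: x∈[1,7], y∈[2,4] → 6·2 = 12.
|Parcel A ∪ Parcel B| = 74 − 12 = 62.00.

62.00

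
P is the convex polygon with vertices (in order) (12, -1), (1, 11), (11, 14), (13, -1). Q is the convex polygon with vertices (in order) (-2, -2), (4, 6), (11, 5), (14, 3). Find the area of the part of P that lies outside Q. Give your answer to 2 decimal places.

|P| = 84, |P∩Q| = 14.5184.
|P ∖ Q| = |P| − |P∩Q| = 84 − 14.5184 = 69.48.

69.48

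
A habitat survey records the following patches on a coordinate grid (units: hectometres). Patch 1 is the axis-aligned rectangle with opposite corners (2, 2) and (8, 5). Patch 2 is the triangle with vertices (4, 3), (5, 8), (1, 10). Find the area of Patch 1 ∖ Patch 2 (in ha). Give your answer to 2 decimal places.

|Patch 1| = 18, |Patch 1∩Patch 2| = 1.2571.
|Patch 1 ∖ Patch 2| = |Patch 1| − |Patch 1∩Patch 2| = 18 − 1.2571 = 16.74.

16.74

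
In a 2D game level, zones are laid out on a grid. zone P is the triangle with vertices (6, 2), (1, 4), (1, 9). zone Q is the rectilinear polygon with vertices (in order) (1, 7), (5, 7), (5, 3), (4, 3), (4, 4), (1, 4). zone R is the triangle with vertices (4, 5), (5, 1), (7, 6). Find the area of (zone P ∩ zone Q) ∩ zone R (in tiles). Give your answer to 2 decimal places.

The region (zone P ∩ zone Q) ∩ zone R is the polygon with vertices (5,3.4), (5,3), (4.5,3), (4.077,4.692).
By the shoelace formula its area is 0.61.

0.61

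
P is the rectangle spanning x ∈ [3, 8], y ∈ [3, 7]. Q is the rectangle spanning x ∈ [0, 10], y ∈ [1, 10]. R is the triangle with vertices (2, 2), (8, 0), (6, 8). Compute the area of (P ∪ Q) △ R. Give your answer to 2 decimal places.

|P ∪ Q| = 90.
|(P ∪ Q) ∩ R| = 20.625.
|(P ∪ Q) △ R| = 90 + 22 − 41.25 = 70.75.

70.75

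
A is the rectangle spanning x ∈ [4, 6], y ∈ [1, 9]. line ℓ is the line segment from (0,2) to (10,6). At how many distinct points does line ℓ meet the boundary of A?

2

The segment meets the boundary at (6,4.4), (4,3.6).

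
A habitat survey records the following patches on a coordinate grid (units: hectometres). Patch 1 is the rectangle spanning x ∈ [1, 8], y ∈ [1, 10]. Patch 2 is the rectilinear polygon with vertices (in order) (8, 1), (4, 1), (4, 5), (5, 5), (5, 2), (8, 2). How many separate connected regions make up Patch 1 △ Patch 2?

Patch 1 △ Patch 2 is a single connected region.

1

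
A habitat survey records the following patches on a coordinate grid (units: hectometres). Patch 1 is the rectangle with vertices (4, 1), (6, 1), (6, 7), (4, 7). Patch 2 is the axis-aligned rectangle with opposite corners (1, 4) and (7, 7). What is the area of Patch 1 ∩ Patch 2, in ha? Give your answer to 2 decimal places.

6.00

|Patch 1∩Patch 2|: x∈[4,6], y∈[4,7] → 2·3 = 6.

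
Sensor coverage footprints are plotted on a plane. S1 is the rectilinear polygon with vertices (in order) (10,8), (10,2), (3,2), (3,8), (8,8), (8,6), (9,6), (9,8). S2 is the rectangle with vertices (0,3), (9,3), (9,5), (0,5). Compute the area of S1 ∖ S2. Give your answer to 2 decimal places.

28.00

|S1| = 40, |S1∩S2| = 12.
|S1 ∖ S2| = |S1| − |S1∩S2| = 40 − 12 = 28.00.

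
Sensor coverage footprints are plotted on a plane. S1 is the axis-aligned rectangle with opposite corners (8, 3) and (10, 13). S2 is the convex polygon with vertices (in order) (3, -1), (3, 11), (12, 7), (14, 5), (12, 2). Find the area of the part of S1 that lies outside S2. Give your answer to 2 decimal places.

9.33

|S1| = 20, |S1∩S2| = 10.6667.
|S1 ∖ S2| = |S1| − |S1∩S2| = 20 − 10.6667 = 9.33.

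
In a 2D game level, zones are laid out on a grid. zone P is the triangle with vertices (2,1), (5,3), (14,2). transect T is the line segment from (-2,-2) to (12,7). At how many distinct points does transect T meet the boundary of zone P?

2

The segment meets the boundary at (5.663,2.926), (2.766,1.064).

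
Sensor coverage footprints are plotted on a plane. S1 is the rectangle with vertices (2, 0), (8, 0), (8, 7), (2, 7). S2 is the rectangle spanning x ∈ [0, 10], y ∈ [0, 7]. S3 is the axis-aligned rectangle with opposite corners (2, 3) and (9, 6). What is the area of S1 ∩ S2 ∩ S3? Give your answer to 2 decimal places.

The intersection is the polygon with vertices (2,6), (8,6), (8,3), (2,3).
By the shoelace formula its area is 18.00.

18.00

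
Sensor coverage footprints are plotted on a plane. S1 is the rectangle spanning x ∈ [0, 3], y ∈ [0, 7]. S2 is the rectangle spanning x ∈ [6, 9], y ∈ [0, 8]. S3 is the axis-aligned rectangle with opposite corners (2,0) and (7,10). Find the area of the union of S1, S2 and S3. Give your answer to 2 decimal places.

By inclusion–exclusion:
Individual areas: |S1| = 21, |S2| = 24, |S3| = 50.
|S1∩S2| = 0 (no overlap).
|S1∩S3|: x∈[2,3], y∈[0,7] → 1·7 = 7.
|S2∩S3|: x∈[6,7], y∈[0,8] → 1·8 = 8.
|S1∩S2∩S3| = 0.
|S1 ∪ S2 ∪ S3| = 95 − 15 + 0 = 80.00.

80.00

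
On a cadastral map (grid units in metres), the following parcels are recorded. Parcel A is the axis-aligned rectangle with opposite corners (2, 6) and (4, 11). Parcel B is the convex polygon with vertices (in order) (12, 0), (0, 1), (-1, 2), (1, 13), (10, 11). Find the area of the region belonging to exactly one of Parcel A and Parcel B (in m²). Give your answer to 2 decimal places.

|Parcel A| = 10, |Parcel B| = 126.5, |Parcel A∩Parcel B| = 10.
|Parcel A △ Parcel B| = |Parcel A| + |Parcel B| − 2·|Parcel A∩Parcel B| = 10 + 126.5 − 20 = 116.50.

116.50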